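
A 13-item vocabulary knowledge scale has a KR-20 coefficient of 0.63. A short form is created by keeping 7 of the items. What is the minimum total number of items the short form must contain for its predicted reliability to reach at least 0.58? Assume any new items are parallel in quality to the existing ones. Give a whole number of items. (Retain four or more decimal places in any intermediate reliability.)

First, r for the 7-item form: n = 7/13 = 0.5385, so r_7 = 0.5385·0.63/(1 + (0.5385 − 1)·0.63) = 0.4783
Then solve for n' with r_old = 0.4783, r_target = 0.58: n' = 0.58(1 − 0.4783)/[0.4783(1 − 0.58)] = 1.5063
Items = 1.5063 × 7 ≈ 10.54 → 11

11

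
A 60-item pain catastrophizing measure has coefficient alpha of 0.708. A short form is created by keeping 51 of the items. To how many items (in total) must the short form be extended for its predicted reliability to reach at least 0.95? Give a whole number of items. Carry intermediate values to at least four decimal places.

471

Short-form reliability: n = 51/60 = 0.8500; r_51 = n·r/(1+(n−1)r) ≈ 0.6733
Then solve for n' with r_old = 0.6733, r_target = 0.95: n' = 0.95(1 − 0.6733)/[0.6733(1 − 0.95)] = 9.2192
Total items = 9.2192 × 51 = 470.18, rounded up to 471.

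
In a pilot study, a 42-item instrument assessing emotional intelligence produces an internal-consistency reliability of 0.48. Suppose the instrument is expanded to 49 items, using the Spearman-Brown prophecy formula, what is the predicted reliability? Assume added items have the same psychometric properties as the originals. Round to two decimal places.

0.52

n = 49/42 = 1.1667
r_new = (1.1667 × 0.48) / (1 + (1.1667 − 1) × 0.48)
r_new = 0.5600 / 1.0800 ≈ 0.5185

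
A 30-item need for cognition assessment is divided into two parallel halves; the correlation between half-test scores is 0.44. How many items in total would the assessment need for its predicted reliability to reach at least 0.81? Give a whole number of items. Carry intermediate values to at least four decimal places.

r_full = 2(0.44)/(1 + 0.44) = 0.6111
n = r_tgt(1 − r_full) / [r_full(1 − r_tgt)] = 0.81 × 0.3889 / (0.6111 × 0.19) ≈ 2.7130
Required items = 2.7130 × 30 = 81.39, so 82 items.

82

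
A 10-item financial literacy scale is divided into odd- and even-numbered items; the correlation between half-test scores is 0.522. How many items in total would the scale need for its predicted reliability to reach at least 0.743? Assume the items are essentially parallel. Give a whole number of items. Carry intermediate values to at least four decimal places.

r_full = 2(0.522)/(1 + 0.522) = 0.6859
n = r_tgt(1 − r_full) / [r_full(1 − r_tgt)] = 0.743 × 0.3141 / (0.6859 × 0.257) ≈ 1.3239
Required items = 1.3239 × 10 = 13.24, so 14 items.

14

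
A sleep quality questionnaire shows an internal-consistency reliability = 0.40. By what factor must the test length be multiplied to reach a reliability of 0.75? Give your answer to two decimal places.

n = [0.75 × 0.60] / [0.40 × 0.25]
  = 0.4500 / 0.1000 = 4.5000

4.50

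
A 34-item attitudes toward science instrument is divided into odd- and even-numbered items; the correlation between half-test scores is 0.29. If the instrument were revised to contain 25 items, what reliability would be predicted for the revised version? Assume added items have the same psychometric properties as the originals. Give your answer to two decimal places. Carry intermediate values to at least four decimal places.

0.38

First correct the split-half correlation to full-test reliability: r_full = 2 × 0.29 / (1 + 0.29) ≈ 0.4496
Length factor from 34 to 25 items: n = 25/34 = 0.7353
r_new = n·r_full / (1 + (n − 1)·r_full) = 0.3306 / 0.8810 ≈ 0.3753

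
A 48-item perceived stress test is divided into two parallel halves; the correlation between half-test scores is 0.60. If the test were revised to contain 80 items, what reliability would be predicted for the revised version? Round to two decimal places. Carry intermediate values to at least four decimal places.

0.83

Spearman-Brown correction (n = 2): r_full = 2·0.60/(1 + 0.60) = 0.7500
Then adjust to 80 items: n = 80/48 = 1.6667
r_new = n·r_full / (1 + (n − 1)·r_full) = 1.2500 / 1.5000 ≈ 0.8333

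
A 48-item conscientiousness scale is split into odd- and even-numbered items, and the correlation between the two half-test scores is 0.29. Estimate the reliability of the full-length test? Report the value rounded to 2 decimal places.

The full test is twice the length of either half (n = 2).
r_full = 2r_hh / (1 + r_hh) = 2 × 0.29 / (1 + 0.29)
       = 0.5800 / 1.2900 = 0.4496

0.45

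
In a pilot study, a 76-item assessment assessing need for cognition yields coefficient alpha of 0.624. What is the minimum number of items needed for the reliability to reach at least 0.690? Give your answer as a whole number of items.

102

Rearranging the Spearman-Brown formula for n,
n = r*(1 − r) / [ r (1 − r*) ]
n = 0.690(1 − 0.624) / [0.624(1 − 0.690)]
  = 0.259440 / 0.193440 = 1.3412
So the test needs 1.3412 × 76 ≈ 101.93 items; rounding up, 102.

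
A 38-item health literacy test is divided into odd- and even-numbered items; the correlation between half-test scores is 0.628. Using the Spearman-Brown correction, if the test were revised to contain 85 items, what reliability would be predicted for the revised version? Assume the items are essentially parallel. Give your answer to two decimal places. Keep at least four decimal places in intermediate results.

0.88

Full-test reliability from the split-half r: r_full = 2(0.628)/(1 + 0.628) = 0.7715
Length factor from 38 to 85 items: n = 85/38 = 2.2368
r_new = n·r_full / (1 + (n − 1)·r_full) = 1.7257 / 1.9542 ≈ 0.8831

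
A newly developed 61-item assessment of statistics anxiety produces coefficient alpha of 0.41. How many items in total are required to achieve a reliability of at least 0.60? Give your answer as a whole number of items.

132

Spearman-Brown solved for the length factor n:
n = r*(1 − r) / [ r (1 − r*) ]
n = [0.60 × 0.59] / [0.41 × 0.40]
n = 0.3540 / 0.1640 ≈ 2.1585
Items needed = n × 61 = 2.1585 × 61 ≈ 131.67 → round up to 132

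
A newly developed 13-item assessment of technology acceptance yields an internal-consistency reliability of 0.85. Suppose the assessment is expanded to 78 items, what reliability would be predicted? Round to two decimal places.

The new length is 78/13 = 6 times the old.
r_new = (6 × 0.85) / (1 + (6 − 1) × 0.85)
r_new = 5.1000 / 5.2500 ≈ 0.9714

0.97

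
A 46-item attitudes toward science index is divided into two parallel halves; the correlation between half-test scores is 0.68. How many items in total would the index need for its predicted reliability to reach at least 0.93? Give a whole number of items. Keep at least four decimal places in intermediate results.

144

Corrected full-test reliability: r_full = 2 × 0.68 / (1 + 0.68) ≈ 0.8095
n = r_tgt(1 − r_full) / [r_full(1 − r_tgt)] = 0.93 × 0.1905 / (0.8095 × 0.07) ≈ 3.1265
Required items = 3.1265 × 46 = 143.82, so 144 items.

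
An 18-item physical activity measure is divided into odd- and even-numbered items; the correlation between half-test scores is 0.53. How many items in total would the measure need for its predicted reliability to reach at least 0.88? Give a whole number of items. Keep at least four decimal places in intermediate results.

Corrected full-test reliability: r_full = 2 × 0.53 / (1 + 0.53) ≈ 0.6928
n = r_tgt(1 − r_full) / [r_full(1 − r_tgt)] = 0.88 × 0.3072 / (0.6928 × 0.12) ≈ 3.2517
Required items = 3.2517 × 18 = 58.53, so 59 items.

59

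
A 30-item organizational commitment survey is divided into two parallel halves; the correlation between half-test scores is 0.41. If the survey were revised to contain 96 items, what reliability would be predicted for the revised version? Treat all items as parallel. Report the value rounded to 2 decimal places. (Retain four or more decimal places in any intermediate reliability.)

0.82

Spearman-Brown correction (n = 2): r_full = 2·0.41/(1 + 0.41) = 0.5816
Length factor from 30 to 96 items: n = 96/30 = 3.2000
r_new = n·r_full / (1 + (n − 1)·r_full) = 1.8611 / 2.2795 ≈ 0.8165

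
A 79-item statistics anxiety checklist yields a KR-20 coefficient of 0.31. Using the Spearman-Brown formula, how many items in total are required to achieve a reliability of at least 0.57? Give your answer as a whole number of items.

Spearman-Brown solved for the length factor n:
n = r*(1 − r) / [ r (1 − r*) ]
n = 0.57(1 − 0.31) / [0.31(1 − 0.57)]
n = 0.3933 / 0.1333 ≈ 2.9505
2.9505 × 79 = 233.09 → 234 items

234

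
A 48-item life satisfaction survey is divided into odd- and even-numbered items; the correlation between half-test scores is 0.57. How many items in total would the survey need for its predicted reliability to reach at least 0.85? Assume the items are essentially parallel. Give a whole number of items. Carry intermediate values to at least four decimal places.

r_full = 2(0.57)/(1 + 0.57) = 0.7261
Solve Spearman-Brown for n: n = 0.85(1 − 0.7261) / [0.7261(1 − 0.85)] = 2.1376
Items = 2.1376 × 48 ≈ 102.60 → 103

103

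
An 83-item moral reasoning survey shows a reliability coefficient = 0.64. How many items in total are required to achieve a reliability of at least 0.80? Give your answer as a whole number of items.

187

Spearman-Brown solved for the length factor n:
n = r_target (1 − r_old) / [ r_old (1 − r_target) ]
n = 0.80(1 − 0.64) / [0.64(1 − 0.80)]
  = 0.2880 / 0.1280 = 2.2500
Items needed = n × 83 = 2.2500 × 83 ≈ 186.75 → round up to 187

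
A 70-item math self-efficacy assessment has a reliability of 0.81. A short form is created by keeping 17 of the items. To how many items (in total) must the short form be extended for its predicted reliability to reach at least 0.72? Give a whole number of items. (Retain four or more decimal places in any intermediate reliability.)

First, r for the 17-item form: n = 17/70 = 0.2429, so r_17 = 0.2429·0.81/(1 + (0.2429 − 1)·0.81) = 0.5087
Then solve for n' with r_old = 0.5087, r_target = 0.72: n' = 0.72(1 − 0.5087)/[0.5087(1 − 0.72)] = 2.4835
Total items = 2.4835 × 17 = 42.22, rounded up to 43.

43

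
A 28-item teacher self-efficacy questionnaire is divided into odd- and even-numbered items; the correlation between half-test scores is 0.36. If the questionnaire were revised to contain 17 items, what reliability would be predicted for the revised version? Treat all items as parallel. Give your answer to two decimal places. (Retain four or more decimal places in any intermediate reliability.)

0.41

First correct the split-half correlation to full-test reliability: r_full = 2 × 0.36 / (1 + 0.36) ≈ 0.5294
Length factor from 28 to 17 items: n = 17/28 = 0.6071
r_new = n·r_full / (1 + (n − 1)·r_full) = 0.3214 / 0.7920 ≈ 0.4058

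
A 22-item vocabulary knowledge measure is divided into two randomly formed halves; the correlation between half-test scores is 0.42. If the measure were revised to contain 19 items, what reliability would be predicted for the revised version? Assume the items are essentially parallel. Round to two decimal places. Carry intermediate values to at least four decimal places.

0.56

Full-test reliability from the split-half r: r_full = 2(0.42)/(1 + 0.42) = 0.5915
Then adjust to 19 items: n = 19/22 = 0.8636
r_new = n·r_full / (1 + (n − 1)·r_full) = 0.5108 / 0.9193 ≈ 0.5556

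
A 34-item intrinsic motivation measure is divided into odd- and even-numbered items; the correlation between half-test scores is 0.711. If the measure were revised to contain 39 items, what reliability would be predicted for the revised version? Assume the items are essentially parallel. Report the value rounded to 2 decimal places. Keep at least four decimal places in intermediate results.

Spearman-Brown correction (n = 2): r_full = 2·0.711/(1 + 0.711) = 0.8311
Length factor from 34 to 39 items: n = 39/34 = 1.1471
r_new = n·r_full / (1 + (n − 1)·r_full) = 0.9534 / 1.1223 ≈ 0.8495

0.85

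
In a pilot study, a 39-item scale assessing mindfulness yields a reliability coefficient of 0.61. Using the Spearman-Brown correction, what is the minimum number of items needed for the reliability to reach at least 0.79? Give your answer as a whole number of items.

94

Rearranging the Spearman-Brown formula for n,
n = r_target (1 − r_old) / [ r_old (1 − r_target) ]
n = 0.79 × (1 − 0.61) / [ 0.61 × (1 − 0.79) ]
n = 0.3081 / 0.1281 ≈ 2.4052
So the test needs 2.4052 × 39 ≈ 93.80 items; rounding up, 94.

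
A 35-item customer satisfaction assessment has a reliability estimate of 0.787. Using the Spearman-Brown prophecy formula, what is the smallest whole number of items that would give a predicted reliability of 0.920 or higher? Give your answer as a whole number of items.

109

Invert Spearman-Brown to solve for n:
n = r_target (1 − r_old) / [ r_old (1 − r_target) ]
n = 0.920 × (1 − 0.787) / [ 0.787 × (1 − 0.920) ]
n = 0.195960 / 0.062960 ≈ 3.1125
3.1125 × 35 = 108.94 → 109 items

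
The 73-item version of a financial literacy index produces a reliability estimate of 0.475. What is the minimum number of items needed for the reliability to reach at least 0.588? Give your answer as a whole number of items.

Spearman-Brown solved for the length factor n:
n = r_target (1 − r_old) / [ r_old (1 − r_target) ]
n = 0.588 × (1 − 0.475) / [ 0.475 × (1 − 0.588) ]
  = 0.308700 / 0.195700 = 1.5774
So the test needs 1.5774 × 73 ≈ 115.15 items; rounding up, 116.

116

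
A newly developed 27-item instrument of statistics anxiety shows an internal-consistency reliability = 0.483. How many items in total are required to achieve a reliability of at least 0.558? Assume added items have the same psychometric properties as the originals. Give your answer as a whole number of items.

n = 0.558 × (1 − 0.483) / [ 0.483 × (1 − 0.558) ]
n = 0.288486 / 0.213486 ≈ 1.3513
1.3513 × 27 = 36.49 → 37 items

37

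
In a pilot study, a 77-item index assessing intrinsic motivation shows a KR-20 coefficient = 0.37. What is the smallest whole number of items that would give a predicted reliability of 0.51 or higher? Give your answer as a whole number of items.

n = 0.51(1 − 0.37) / [0.37(1 − 0.51)]
n = 0.3213 / 0.1813 ≈ 1.7722
So the test needs 1.7722 × 77 ≈ 136.46 items; rounding up, 137.

137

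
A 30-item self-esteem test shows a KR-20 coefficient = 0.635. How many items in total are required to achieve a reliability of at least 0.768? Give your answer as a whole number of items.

58

n = 0.768 × (1 − 0.635) / [ 0.635 × (1 − 0.768) ]
n = 0.280320 / 0.147320 ≈ 1.9028
Items needed = n × 30 = 1.9028 × 30 ≈ 57.08 → round up to 58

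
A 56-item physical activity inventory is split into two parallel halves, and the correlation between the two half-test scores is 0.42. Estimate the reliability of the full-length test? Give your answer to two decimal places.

Each half is half the length of the full test, so the full test is n = 2 times a half.
r_full = 2(0.42) / (1 + 0.42)
       = 0.8400 / 1.4200 = 0.5915

0.59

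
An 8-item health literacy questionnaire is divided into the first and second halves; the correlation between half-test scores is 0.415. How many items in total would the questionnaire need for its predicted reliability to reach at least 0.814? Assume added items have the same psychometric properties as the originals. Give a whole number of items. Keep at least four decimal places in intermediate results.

Corrected full-test reliability: r_full = 2 × 0.415 / (1 + 0.415) ≈ 0.5866
Solve Spearman-Brown for n: n = 0.814(1 − 0.5866) / [0.5866(1 − 0.814)] = 3.0842
Items = 3.0842 × 8 ≈ 24.67 → 25

25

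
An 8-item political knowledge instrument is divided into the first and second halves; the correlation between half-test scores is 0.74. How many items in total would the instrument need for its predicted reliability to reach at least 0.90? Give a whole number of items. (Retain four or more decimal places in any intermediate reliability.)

13

Corrected full-test reliability: r_full = 2 × 0.74 / (1 + 0.74) ≈ 0.8506
Solve Spearman-Brown for n: n = 0.90(1 − 0.8506) / [0.8506(1 − 0.90)] = 1.5808
Required items = 1.5808 × 8 = 12.65, so 13 items.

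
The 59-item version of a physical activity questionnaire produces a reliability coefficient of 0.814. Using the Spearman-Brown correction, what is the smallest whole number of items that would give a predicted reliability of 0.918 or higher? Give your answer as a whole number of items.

151

n = 0.918(1 − 0.814) / [0.814(1 − 0.918)]
  = 0.170748 / 0.066748 = 2.5581
Items needed = n × 59 = 2.5581 × 59 ≈ 150.93 → round up to 151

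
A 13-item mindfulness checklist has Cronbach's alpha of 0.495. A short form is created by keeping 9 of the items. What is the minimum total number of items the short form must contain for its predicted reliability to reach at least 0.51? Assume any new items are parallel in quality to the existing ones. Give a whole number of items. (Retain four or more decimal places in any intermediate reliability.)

First, r for the 9-item form: n = 9/13 = 0.6923, so r_9 = 0.6923·0.495/(1 + (0.6923 − 1)·0.495) = 0.4043
Then solve for n' with r_old = 0.4043, r_target = 0.51: n' = 0.51(1 − 0.4043)/[0.4043(1 − 0.51)] = 1.5336
Total items = 1.5336 × 9 = 13.80, rounded up to 14.

14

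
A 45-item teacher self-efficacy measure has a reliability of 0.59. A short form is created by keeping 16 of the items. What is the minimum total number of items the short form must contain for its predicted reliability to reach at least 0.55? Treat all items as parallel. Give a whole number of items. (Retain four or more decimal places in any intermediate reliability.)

39

Short-form reliability: n = 16/45 = 0.3556; r_16 = n·r/(1+(n−1)r) ≈ 0.3385
Then solve for n' with r_old = 0.3385, r_target = 0.55: n' = 0.55(1 − 0.3385)/[0.3385(1 − 0.55)] = 2.3885
Total items = 2.3885 × 16 = 38.22, rounded up to 39.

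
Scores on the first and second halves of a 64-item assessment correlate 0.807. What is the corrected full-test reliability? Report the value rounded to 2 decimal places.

r_full = 2r_hh / (1 + r_hh) = 2 × 0.807 / (1 + 0.807)
r_full = 1.6140 / 1.8070 ≈ 0.8932

0.89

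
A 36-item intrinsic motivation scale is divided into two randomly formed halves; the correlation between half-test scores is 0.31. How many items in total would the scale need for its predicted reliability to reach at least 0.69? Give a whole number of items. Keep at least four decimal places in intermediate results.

Corrected full-test reliability: r_full = 2 × 0.31 / (1 + 0.31) ≈ 0.4733
Solve Spearman-Brown for n: n = 0.69(1 − 0.4733) / [0.4733(1 − 0.69)] = 2.4769
Required items = 2.4769 × 36 = 89.17, so 90 items.

90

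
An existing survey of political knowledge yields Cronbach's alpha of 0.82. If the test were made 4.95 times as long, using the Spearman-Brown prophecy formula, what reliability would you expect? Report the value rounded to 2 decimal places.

0.96

r_new = (4.95 × 0.82) / (1 + (4.95 − 1) × 0.82)
     = 4.0590 / 4.2390 = 0.9575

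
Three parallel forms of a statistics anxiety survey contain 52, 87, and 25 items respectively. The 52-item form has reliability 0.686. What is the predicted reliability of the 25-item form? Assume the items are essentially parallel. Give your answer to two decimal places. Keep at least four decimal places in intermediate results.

0.51

The 87-item form is not needed; work directly from the 52-item form with n = 25/52 = 0.4808.
r_{25} = n·r / (1 + (n − 1)·r) = 0.3298 / 0.6438 ≈ 0.5123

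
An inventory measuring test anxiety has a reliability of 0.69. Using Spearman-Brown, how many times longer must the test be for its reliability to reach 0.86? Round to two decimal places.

2.76

Invert Spearman-Brown to solve for n:
n = r*(1 − r) / [ r (1 − r*) ]
n = [0.86 × 0.31] / [0.69 × 0.14]
  = 0.2666 / 0.0966 = 2.7598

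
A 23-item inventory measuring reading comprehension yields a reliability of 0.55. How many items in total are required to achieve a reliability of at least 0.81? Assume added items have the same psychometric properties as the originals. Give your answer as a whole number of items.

Spearman-Brown solved for the length factor n:
n = r_target (1 − r_old) / [ r_old (1 − r_target) ]
n = [0.81 × 0.45] / [0.55 × 0.19]
  = 0.3645 / 0.1045 = 3.4880
3.4880 × 23 = 80.22 → 81 items

81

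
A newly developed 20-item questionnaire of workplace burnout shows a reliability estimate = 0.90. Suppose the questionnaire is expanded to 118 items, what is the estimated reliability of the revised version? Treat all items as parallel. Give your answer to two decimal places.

n = 118/20 = 5.9
r_new = 5.9·0.90 / [1 + (5.9 − 1)·0.90]
     = 5.3100 / 5.4100 = 0.9815

0.98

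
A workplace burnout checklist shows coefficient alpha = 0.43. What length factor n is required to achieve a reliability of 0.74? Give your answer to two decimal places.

Spearman-Brown solved for the length factor n:
n = r*(1 − r) / [ r (1 − r*) ]
n = 0.74 × (1 − 0.43) / [ 0.43 × (1 − 0.74) ]
n = 0.4218 / 0.1118 ≈ 3.7728

3.77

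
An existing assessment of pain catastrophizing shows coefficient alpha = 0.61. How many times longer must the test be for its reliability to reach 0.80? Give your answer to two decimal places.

2.56

n = 0.80(1 − 0.61) / [0.61(1 − 0.80)]
  = 0.3120 / 0.1220 = 2.5574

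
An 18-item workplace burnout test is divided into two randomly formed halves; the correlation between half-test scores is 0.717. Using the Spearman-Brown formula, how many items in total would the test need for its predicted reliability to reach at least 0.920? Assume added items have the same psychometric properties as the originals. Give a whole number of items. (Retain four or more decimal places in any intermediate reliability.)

Corrected full-test reliability: r_full = 2 × 0.717 / (1 + 0.717) ≈ 0.8352
n = r_tgt(1 − r_full) / [r_full(1 − r_tgt)] = 0.920 × 0.1648 / (0.8352 × 0.080) ≈ 2.2692
Items = 2.2692 × 18 ≈ 40.85 → 41

41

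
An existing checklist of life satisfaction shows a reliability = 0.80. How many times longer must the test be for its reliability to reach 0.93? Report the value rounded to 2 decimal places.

Invert Spearman-Brown to solve for n:
n = r*(1 − r) / [ r (1 − r*) ]
n = 0.93(1 − 0.80) / [0.80(1 − 0.93)]
n = 0.1860 / 0.0560 ≈ 3.3214

3.32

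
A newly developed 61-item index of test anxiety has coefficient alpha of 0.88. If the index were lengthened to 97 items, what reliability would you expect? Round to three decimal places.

n = 97/61 = 1.5902
r_new = 1.5902·0.88 / [1 + (1.5902 − 1)·0.88]
     = 1.3994 / 1.5194 = 0.9210

0.921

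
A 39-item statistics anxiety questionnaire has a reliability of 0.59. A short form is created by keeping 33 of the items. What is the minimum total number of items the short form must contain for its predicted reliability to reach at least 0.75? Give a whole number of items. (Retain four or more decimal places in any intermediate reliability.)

82

Short-form reliability: n = 33/39 = 0.8462; r_33 = n·r/(1+(n−1)r) ≈ 0.5491
Then solve for n' with r_old = 0.5491, r_target = 0.75: n' = 0.75(1 − 0.5491)/[0.5491(1 − 0.75)] = 2.4635
Items = 2.4635 × 33 ≈ 81.30 → 82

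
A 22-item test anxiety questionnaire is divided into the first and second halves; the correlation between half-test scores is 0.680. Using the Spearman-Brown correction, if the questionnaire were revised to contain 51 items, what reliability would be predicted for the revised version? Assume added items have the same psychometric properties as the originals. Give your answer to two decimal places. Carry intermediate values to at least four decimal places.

Full-test reliability from the split-half r: r_full = 2(0.680)/(1 + 0.680) = 0.8095
Length factor from 22 to 51 items: n = 51/22 = 2.3182
r_new = n·r_full / (1 + (n − 1)·r_full) = 1.8766 / 2.0671 ≈ 0.9078

0.91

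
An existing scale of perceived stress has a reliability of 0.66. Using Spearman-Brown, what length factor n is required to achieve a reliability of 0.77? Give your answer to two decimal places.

1.72

Spearman-Brown solved for the length factor n:
n = r_target (1 − r_old) / [ r_old (1 − r_target) ]
n = 0.77(1 − 0.66) / [0.66(1 − 0.77)]
  = 0.2618 / 0.1518 = 1.7246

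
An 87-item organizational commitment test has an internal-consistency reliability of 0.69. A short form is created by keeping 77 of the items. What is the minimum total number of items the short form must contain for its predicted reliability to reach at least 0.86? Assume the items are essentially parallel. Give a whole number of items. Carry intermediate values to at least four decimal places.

Short-form reliability: n = 77/87 = 0.8851; r_77 = n·r/(1+(n−1)r) ≈ 0.6633
Then solve for n' with r_old = 0.6633, r_target = 0.86: n' = 0.86(1 − 0.6633)/[0.6633(1 − 0.86)] = 3.1182
Items = 3.1182 × 77 ≈ 240.10 → 241

241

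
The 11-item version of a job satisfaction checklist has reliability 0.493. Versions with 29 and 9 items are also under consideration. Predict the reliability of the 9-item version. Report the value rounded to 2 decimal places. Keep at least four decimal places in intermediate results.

0.44

The 29-item form is not needed; work directly from the 11-item form with n = 9/11 = 0.8182.
r_{9} = n·r / (1 + (n − 1)·r) = 0.4034 / 0.9104 ≈ 0.4431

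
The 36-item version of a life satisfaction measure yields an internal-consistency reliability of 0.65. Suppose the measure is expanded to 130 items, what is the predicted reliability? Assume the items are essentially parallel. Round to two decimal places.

0.87

Length ratio n = 130/36 = 3.6111
Spearman-Brown: r_new = n·r / (1 + (n − 1)·r)
r_new = 3.6111·0.65 / [1 + (3.6111 − 1)·0.65]
     = 2.3472 / 2.6972 = 0.8702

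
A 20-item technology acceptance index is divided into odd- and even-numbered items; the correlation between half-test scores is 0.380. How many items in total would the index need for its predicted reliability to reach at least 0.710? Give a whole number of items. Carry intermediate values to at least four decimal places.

40

Corrected full-test reliability: r_full = 2 × 0.380 / (1 + 0.380) ≈ 0.5507
n = r_tgt(1 − r_full) / [r_full(1 − r_tgt)] = 0.710 × 0.4493 / (0.5507 × 0.290) ≈ 1.9975
Required items = 1.9975 × 20 = 39.95, so 40 items.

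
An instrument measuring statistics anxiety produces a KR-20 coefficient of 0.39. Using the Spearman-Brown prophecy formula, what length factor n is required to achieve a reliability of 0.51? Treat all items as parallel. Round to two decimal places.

Invert Spearman-Brown to solve for n:
n = r_target (1 − r_old) / [ r_old (1 − r_target) ]
n = [0.51 × 0.61] / [0.39 × 0.49]
  = 0.3111 / 0.1911 = 1.6279

1.63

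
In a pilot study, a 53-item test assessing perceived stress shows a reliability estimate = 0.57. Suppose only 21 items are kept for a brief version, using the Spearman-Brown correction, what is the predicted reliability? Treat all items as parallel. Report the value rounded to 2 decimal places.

n = 21/53 = 0.3962
r_new = (0.3962 × 0.57) / (1 + (0.3962 − 1) × 0.57)
r_new = 0.2258 / 0.6558 ≈ 0.3443

0.34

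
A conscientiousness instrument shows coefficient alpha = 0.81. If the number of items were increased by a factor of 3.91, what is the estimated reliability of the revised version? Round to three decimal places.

Spearman-Brown: r_new = n·r / (1 + (n − 1)·r)
r_new = (3.91 × 0.81) / (1 + (3.91 − 1) × 0.81)
     = 3.1671 / 3.3571 = 0.9434

0.943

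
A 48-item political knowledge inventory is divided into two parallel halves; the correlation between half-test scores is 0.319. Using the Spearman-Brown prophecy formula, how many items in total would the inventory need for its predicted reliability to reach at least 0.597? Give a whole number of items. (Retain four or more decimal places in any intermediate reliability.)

76

r_full = 2(0.319)/(1 + 0.319) = 0.4837
n = r_tgt(1 − r_full) / [r_full(1 − r_tgt)] = 0.597 × 0.5163 / (0.4837 × 0.403) ≈ 1.5812
Required items = 1.5812 × 48 = 75.90, so 76 items.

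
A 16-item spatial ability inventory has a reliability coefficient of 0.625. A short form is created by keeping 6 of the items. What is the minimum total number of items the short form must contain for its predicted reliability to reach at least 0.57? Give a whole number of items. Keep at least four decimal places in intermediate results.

Short-form reliability: n = 6/16 = 0.3750; r_6 = n·r/(1+(n−1)r) ≈ 0.3846
Length factor from the short form to reach 0.57: n' = 0.57(1 − 0.3846) / [0.3846(1 − 0.57)] ≈ 2.1211
Total items = 2.1211 × 6 = 12.73, rounded up to 13.

13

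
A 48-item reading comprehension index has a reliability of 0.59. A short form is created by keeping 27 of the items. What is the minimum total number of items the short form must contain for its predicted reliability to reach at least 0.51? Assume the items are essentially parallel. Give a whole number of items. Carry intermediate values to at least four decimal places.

35

First, r for the 27-item form: n = 27/48 = 0.5625, so r_27 = 0.5625·0.59/(1 + (0.5625 − 1)·0.59) = 0.4473
Length factor from the short form to reach 0.51: n' = 0.51(1 − 0.4473) / [0.4473(1 − 0.51)] ≈ 1.2861
Total items = 1.2861 × 27 = 34.72, rounded up to 35.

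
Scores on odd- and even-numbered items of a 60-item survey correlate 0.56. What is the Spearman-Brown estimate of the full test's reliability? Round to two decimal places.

The full test is twice the length of either half (n = 2).
r_full = 2(0.56) / (1 + 0.56)
r_full = 1.1200 / 1.5600 ≈ 0.7179

0.72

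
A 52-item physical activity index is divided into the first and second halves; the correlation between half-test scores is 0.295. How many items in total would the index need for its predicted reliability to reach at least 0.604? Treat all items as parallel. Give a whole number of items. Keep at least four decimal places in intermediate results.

r_full = 2(0.295)/(1 + 0.295) = 0.4556
Solve Spearman-Brown for n: n = 0.604(1 − 0.4556) / [0.4556(1 − 0.604)] = 1.8225
Required items = 1.8225 × 52 = 94.77, so 95 items.

95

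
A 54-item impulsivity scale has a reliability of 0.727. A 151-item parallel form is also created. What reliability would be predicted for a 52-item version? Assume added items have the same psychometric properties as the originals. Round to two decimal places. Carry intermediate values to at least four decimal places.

0.72

The 151-item form is not needed; work directly from the 54-item form with n = 52/54 = 0.9630.
r_{52} = n·r / (1 + (n − 1)·r) = 0.7001 / 0.9731 ≈ 0.7195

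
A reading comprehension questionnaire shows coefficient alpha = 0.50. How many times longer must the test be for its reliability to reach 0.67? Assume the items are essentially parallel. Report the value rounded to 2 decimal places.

n = 0.67(1 − 0.50) / [0.50(1 − 0.67)]
n = 0.3350 / 0.1650 ≈ 2.0303

2.03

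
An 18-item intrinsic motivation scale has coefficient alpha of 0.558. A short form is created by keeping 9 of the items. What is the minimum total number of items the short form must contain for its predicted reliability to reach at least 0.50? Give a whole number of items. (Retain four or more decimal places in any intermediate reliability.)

15

First, r for the 9-item form: n = 9/18 = 0.5000, so r_9 = 0.5000·0.558/(1 + (0.5000 − 1)·0.558) = 0.3870
Then solve for n' with r_old = 0.3870, r_target = 0.50: n' = 0.50(1 − 0.3870)/[0.3870(1 − 0.50)] = 1.5840
Total items = 1.5840 × 9 = 14.26, rounded up to 15.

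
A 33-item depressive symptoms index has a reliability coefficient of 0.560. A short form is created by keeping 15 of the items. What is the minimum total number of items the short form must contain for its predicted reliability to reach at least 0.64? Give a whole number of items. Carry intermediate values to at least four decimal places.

47

Short-form reliability: n = 15/33 = 0.4545; r_15 = n·r/(1+(n−1)r) ≈ 0.3665
Then solve for n' with r_old = 0.3665, r_target = 0.64: n' = 0.64(1 − 0.3665)/[0.3665(1 − 0.64)] = 3.0729
Total items = 3.0729 × 15 = 46.09, rounded up to 47.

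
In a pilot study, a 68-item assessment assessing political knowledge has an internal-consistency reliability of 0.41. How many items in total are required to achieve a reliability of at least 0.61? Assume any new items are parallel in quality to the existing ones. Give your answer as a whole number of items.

154

n = [0.61 × 0.59] / [0.41 × 0.39]
n = 0.3599 / 0.1599 ≈ 2.2508
Items needed = n × 68 = 2.2508 × 68 ≈ 153.05 → round up to 154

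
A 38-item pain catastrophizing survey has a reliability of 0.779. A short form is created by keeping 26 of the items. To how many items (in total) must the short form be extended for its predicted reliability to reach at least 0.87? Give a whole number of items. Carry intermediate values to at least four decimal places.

First, r for the 26-item form: n = 26/38 = 0.6842, so r_26 = 0.6842·0.779/(1 + (0.6842 − 1)·0.779) = 0.7069
Length factor from the short form to reach 0.87: n' = 0.87(1 − 0.7069) / [0.7069(1 − 0.87)] ≈ 2.7748
Total items = 2.7748 × 26 = 72.14, rounded up to 73.

73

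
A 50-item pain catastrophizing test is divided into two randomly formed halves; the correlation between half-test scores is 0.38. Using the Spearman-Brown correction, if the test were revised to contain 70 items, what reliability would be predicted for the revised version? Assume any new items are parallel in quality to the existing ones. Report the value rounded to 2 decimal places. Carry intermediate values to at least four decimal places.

0.63

First correct the split-half correlation to full-test reliability: r_full = 2 × 0.38 / (1 + 0.38) ≈ 0.5507
Length factor from 50 to 70 items: n = 70/50 = 1.4000
r_new = n·r_full / (1 + (n − 1)·r_full) = 0.7710 / 1.2203 ≈ 0.6318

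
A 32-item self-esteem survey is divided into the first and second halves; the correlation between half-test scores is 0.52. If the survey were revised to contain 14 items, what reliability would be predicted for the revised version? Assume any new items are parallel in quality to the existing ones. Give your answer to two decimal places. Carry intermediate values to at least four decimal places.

0.49

Full-test reliability from the split-half r: r_full = 2(0.52)/(1 + 0.52) = 0.6842
Then adjust to 14 items: n = 14/32 = 0.4375
r_new = n·r_full / (1 + (n − 1)·r_full) = 0.2993 / 0.6151 ≈ 0.4866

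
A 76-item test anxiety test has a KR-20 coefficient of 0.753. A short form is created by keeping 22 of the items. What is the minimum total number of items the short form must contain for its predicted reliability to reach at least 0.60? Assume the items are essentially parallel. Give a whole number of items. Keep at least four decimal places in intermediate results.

38

Short-form reliability: n = 22/76 = 0.2895; r_22 = n·r/(1+(n−1)r) ≈ 0.4688
Length factor from the short form to reach 0.60: n' = 0.60(1 − 0.4688) / [0.4688(1 − 0.60)] ≈ 1.6997
Items = 1.6997 × 22 ≈ 37.39 → 38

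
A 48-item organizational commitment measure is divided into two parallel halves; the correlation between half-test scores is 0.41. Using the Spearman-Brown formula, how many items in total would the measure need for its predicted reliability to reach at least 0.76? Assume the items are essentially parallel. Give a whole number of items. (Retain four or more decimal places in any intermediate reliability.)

Corrected full-test reliability: r_full = 2 × 0.41 / (1 + 0.41) ≈ 0.5816
Solve Spearman-Brown for n: n = 0.76(1 − 0.5816) / [0.5816(1 − 0.76)] = 2.2781
Required items = 2.2781 × 48 = 109.35, so 110 items.

110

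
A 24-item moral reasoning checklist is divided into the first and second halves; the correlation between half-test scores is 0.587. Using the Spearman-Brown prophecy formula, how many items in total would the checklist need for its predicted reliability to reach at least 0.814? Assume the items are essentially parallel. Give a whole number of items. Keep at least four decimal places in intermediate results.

37

Corrected full-test reliability: r_full = 2 × 0.587 / (1 + 0.587) ≈ 0.7398
Solve Spearman-Brown for n: n = 0.814(1 − 0.7398) / [0.7398(1 − 0.814)] = 1.5392
Items = 1.5392 × 24 ≈ 36.94 → 37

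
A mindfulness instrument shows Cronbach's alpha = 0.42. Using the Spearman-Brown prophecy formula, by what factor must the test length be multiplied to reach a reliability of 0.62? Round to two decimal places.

Spearman-Brown solved for the length factor n:
n = r_target (1 − r_old) / [ r_old (1 − r_target) ]
n = 0.62(1 − 0.42) / [0.42(1 − 0.62)]
n = 0.3596 / 0.1596 ≈ 2.2531

2.25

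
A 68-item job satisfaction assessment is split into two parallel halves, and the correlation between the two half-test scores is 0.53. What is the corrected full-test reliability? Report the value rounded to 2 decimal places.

r_full = 2(0.53) / (1 + 0.53)
       = 1.0600 / 1.5300 = 0.6928

0.69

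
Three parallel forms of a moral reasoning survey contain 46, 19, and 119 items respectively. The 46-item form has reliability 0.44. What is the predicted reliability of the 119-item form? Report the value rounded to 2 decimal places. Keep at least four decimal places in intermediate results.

Only the ratio of lengths matters: n = 119/46 = 2.5870
r_{119} = n·r / (1 + (n − 1)·r) = 1.1383 / 1.6983 ≈ 0.6703

0.67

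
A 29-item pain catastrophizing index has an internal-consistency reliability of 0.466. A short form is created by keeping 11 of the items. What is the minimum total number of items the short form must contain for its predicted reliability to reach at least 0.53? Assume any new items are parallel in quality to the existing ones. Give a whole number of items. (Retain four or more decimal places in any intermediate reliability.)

38

Short-form reliability: n = 11/29 = 0.3793; r_11 = n·r/(1+(n−1)r) ≈ 0.2487
Then solve for n' with r_old = 0.2487, r_target = 0.53: n' = 0.53(1 − 0.2487)/[0.2487(1 − 0.53)] = 3.4066
Items = 3.4066 × 11 ≈ 37.47 → 38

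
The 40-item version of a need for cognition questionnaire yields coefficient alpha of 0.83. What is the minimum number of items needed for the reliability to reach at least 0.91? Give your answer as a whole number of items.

Invert Spearman-Brown to solve for n:
n = r_target (1 − r_old) / [ r_old (1 − r_target) ]
n = 0.91 × (1 − 0.83) / [ 0.83 × (1 − 0.91) ]
n = 0.1547 / 0.0747 ≈ 2.0710
2.0710 × 40 = 82.84 → 83 items

83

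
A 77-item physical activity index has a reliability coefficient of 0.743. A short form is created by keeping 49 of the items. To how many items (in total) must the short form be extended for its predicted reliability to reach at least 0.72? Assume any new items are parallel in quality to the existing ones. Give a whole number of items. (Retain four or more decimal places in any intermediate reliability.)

69

Short-form reliability: n = 49/77 = 0.6364; r_49 = n·r/(1+(n−1)r) ≈ 0.6479
Then solve for n' with r_old = 0.6479, r_target = 0.72: n' = 0.72(1 − 0.6479)/[0.6479(1 − 0.72)] = 1.3974
Total items = 1.3974 × 49 = 68.47, rounded up to 69.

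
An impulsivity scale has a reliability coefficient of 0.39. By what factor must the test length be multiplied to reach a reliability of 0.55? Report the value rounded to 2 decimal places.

n = 0.55 × (1 − 0.39) / [ 0.39 × (1 − 0.55) ]
n = 0.3355 / 0.1755 ≈ 1.9117

1.91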